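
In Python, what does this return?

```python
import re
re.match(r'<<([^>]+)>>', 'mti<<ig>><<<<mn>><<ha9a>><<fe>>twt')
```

None

`re.match` only tries the pattern at the start of the string.
Here the string doesn't start with a match, so the call returns None.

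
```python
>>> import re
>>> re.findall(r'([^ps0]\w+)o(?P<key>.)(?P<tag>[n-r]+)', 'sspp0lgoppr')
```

Pattern: any character except [ps0], then one or more of a word character (captured); then a literal 'o'; then any character (captured as 'key'); then one or more of a character in [n-r] (captured as 'tag').
Walking the string: at [5:11] match 'lgoppr', groups = ('lg', 'p', 'pr').
3 groups means the one result is a tuple of 3 captured strings — 1 here.

[('lg', 'p', 'pr')]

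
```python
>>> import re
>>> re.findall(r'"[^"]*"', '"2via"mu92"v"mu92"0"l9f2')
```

['"2via"', '"v"', '"0"']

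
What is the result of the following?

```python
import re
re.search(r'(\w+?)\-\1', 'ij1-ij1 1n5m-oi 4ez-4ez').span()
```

(0, 7)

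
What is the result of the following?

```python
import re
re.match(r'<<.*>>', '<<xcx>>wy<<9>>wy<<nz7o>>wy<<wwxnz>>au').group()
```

`re.match` only tries the pattern at the start of the string.
The match spans [0:35] → '<<xcx>>wy<<9>>wy<<nz7o>>wy<<wwxnz>>'.

'<<xcx>>wy<<9>>wy<<nz7o>>wy<<wwxnz>>'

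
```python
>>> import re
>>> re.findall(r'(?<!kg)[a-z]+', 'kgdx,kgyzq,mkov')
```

['kgdx', 'kgyzq', 'mkov']

`(?!…)`/`(?<!…)` only lets a position through if the neighbouring text does NOT match; no characters are consumed.
`findall` yields the raw match text (3 of them) because the pattern has no groups.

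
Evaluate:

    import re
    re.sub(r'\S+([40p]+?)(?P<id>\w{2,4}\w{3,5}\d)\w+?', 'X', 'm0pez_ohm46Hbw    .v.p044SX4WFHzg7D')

This matches one or more of a non-whitespace character; then one or more of one of [40p] (lazy) (captured); then 2 to 4 of a word character, then 3 to 5 of a word character, then a digit (captured as 'id'); then one or more of a word character (lazy).
Matches: at [0:12] → 'm0pez_ohm46H'; at [18:35] → '.v.p044SX4WFHzg7D'.
Every occurrence is swapped for 'X'.

'Xbw    X'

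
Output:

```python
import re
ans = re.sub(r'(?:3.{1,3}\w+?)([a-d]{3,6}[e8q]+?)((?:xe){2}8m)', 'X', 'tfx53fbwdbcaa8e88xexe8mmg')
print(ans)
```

tfx5Xmg

The pattern matches a literal '3', then 1 to 3 of any character, then one or more of a word character (lazy) (non-capturing group); then 3 to 6 of a character in [a-d], then one or more of one of [e8q] (lazy) (captured); then the literal 'xe' repeated 2 times, then the literal '8m' (captured).
Every occurrence is swapped for 'X'.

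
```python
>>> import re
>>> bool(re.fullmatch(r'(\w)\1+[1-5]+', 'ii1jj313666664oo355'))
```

`\1` is not a pattern — it's the concrete string captured by group 1, re-applied verbatim.
`fullmatch` succeeds only if the pattern covers the string from start to end.
Here there's no way to consume every character, so the call returns None, and `bool(None)` is False.

False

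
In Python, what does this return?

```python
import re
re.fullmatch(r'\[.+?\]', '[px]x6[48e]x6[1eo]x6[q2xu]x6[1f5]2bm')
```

`fullmatch` succeeds only if the pattern covers the string from start to end.
Here there's no way to consume every character, so the call returns None.

None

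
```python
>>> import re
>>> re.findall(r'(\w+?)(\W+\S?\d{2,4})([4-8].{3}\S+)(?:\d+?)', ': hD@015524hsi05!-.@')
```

[('hD', '@01552', '4hsi0')]

The pattern matches one or more of a word character (lazy) (captured); then one or more of a non-word character, then optionally a non-whitespace character, then 2 to 4 of a digit (captured); then a character in [4-8], then exactly 3 of any character, then one or more of a non-whitespace character (captured); then one or more of a digit (lazy) (non-capturing group).
Walking the string: at [2:16] match 'hD@015524hsi05', groups = ('hD', '@01552', '4hsi0').
3 groups means the one result is a tuple of 3 captured strings — 1 here.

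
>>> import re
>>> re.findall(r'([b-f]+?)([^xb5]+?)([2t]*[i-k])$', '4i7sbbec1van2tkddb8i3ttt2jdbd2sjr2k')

This matches one or more of a character in [b-f] (lazy) (captured); then one or more of any character except [xb5] (lazy) (captured); then zero or more of one of [2t], then a character in [i-k] (captured); then anchored at the end.
The `?` after the quantifier makes it lazy — it takes as little as possible before letting the rest of the pattern try.
Matches: at [26:35] match 'dbd2sjr2k', groups = ('db', 'd2sjr', '2k').
Multiple groups make `findall` return tuples — one 3-tuple for the one match.

[('db', 'd2sjr', '2k')]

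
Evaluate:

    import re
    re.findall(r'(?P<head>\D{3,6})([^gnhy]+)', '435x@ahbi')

[('x@ahb', 'i')]

The pattern matches 3 to 6 of a non-digit (captured as 'head'); then one or more of any character except [gnhy] (captured).
`findall` packs the 2 group values into a tuple for every match.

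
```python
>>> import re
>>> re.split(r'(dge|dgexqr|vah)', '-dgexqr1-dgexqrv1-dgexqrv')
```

['-', 'dge', 'xqr1-', 'dge', 'xqrv1-', 'dge', 'xqrv']

`|` is ordered: at each position the engine commits to the first alternative that works.
Matches to split on: at [1:4] → 'dge'; at [9:12] → 'dge'; at [18:21] → 'dge'.
With a capturing group present, the delimiter's captured portion is kept in the result list.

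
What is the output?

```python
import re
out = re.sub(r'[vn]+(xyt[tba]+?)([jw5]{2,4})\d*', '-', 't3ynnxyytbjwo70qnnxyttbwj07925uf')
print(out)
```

Pattern: one or more of one of [vn]; then the literal 'xyt', then one or more of one of [tba] (lazy) (captured); then 2 to 4 of one of [jw5] (captured); then zero or more of a digit.
Matches: at [16:30] → 'nnxyttbwj07925'.
`sub` substitutes '-' at each match site.

t3ynnxyytbjwo70q-uf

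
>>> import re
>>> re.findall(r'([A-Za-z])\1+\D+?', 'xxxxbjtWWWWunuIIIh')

['x', 'W', 'I']

The backreference `\1` re-matches whatever the first group consumed, character for character.
With a single group, `findall` returns only what that group captured — 3 items.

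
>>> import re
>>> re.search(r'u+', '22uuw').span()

(2, 4)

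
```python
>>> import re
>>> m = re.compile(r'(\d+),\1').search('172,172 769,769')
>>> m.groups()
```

('172',)

A backreference is literal: `\1` must see the identical characters the first group matched.
Unlike `match`, `search` isn't anchored — it looks for the pattern anywhere in the string.
The match spans [0:7] → '172,172'.
Captured: group 1 = '172'.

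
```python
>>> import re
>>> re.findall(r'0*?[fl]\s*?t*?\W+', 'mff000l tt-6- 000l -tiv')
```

['000l ', '000l -']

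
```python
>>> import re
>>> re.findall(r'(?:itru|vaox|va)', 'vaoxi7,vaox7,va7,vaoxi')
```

['vaox', 'vaox', 'va', 'vaox']

Alternation tries branches left to right and keeps the first one that lets the overall match succeed at that position.
Scanning left to right: at [0:4] → 'vaox'; at [7:11] → 'vaox'; at [13:15] → 'va'; at [17:21] → 'vaox'.
No capturing groups, so `findall` returns the 4 full match strings.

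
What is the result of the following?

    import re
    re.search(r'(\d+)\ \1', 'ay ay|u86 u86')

`\1` has to match the exact text group 1 already captured.
Here no position works, so the call returns None.

None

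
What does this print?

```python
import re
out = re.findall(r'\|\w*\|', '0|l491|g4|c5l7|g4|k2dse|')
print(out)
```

['|l491|', '|c5l7|', '|k2dse|']

With no groups in the pattern, `findall` gives back each whole match — 3 here.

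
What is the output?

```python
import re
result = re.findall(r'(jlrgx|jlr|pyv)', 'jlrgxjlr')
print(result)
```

['jlrgx', 'jlr']

Alternation tries branches left to right and keeps the first one that lets the overall match succeed at that position.
`findall` collects group 1 from each match (2 total).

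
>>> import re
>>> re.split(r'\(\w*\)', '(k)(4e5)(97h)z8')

['', '', '', 'z8']

Matches to split on: at [0:3] → '(k)'; at [3:8] → '(4e5)'; at [8:13] → '(97h)'.
Each match becomes a cut point; 4 segments remain.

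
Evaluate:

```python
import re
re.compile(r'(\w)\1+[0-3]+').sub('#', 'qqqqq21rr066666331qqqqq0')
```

'####'

`\1` has to match the exact text group 1 already captured.
Matches: at [0:7] → 'qqqqq21'; at [7:10] → 'rr0'; at [10:18] → '66666331'; at [18:24] → 'qqqqq0'.
Every occurrence is swapped for '#'.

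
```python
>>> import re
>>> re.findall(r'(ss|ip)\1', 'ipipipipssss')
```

['ip', 'ip', 'ss']

The backreference `\1` re-matches whatever the first group consumed, character for character.
One capturing group, so `findall` returns just the captured substring from each match — 3 in all.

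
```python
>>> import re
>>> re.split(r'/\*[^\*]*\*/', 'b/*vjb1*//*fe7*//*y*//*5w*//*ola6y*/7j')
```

Each match becomes a cut point; 6 segments remain.

['b', '', '', '', '', '7j']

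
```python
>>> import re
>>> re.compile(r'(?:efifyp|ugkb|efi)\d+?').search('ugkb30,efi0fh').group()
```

The match spans [0:5] → 'ugkb3'.

'ugkb3'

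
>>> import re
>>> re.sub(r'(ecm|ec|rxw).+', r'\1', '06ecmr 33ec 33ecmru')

Alternation tries branches left to right and keeps the first one that lets the overall match succeed at that position.
Each match is replaced using the text its own group 1 captured.

'06ecm'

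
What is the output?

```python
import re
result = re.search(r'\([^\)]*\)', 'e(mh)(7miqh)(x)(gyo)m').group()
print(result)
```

`search` walks the string left to right and returns the first match it finds.
The match spans [1:5] → '(mh)'.

(mh)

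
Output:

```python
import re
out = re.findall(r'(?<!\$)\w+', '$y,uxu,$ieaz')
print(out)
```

['uxu', 'eaz']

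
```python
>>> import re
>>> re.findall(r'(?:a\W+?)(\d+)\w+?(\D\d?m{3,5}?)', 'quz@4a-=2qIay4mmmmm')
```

Pattern: a literal 'a', then one or more of a non-word character (lazy) (non-capturing group); then one or more of a digit (captured); then one or more of a word character (lazy); then a non-digit, then optionally a digit, then 3 to 5 of a literal 'm' (lazy) (captured).
Matches: at [5:17] match 'a-=2qIay4mmm', groups = ('2', 'y4mmm').
Multiple groups make `findall` return tuples — one 2-tuple for the one match.

[('2', 'y4mmm')]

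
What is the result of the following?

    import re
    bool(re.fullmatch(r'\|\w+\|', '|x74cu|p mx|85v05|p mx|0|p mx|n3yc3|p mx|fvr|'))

`fullmatch` succeeds only if the pattern covers the string from start to end.
Here there's no way to consume every character, so the call returns None, and `bool(None)` is False.

False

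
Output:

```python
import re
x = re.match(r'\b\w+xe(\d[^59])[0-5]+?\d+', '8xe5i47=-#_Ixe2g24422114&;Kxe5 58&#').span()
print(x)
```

(0, 7)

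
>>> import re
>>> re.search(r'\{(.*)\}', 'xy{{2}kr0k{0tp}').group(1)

Unlike `match`, `search` isn't anchored — it looks for the pattern anywhere in the string.
The match spans [2:15] → '{{2}kr0k{0tp}'.
Captured: group 1 = '{2}kr0k{0tp'.

'{2}kr0k{0tp'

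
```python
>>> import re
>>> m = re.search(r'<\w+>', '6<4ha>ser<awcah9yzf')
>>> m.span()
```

(1, 6)

`re.search` scans for the first position where the pattern succeeds.
The match spans [1:6] → '<4ha>'.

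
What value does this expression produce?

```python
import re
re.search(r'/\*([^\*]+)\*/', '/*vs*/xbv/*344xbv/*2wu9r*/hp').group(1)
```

The match spans [0:6] → '/*vs*/'.
Captured: group 1 = 'vs'.

'vs'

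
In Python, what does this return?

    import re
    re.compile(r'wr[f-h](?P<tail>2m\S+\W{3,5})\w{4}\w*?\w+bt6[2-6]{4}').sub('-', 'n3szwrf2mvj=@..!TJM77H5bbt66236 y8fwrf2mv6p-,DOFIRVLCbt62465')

'n3sz- y8fwrf2mv6p-,DOFIRVLCbt62465'

Each match is replaced by '-'.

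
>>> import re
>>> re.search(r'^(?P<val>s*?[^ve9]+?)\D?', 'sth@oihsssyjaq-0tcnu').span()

The pattern matches anchored at the start of the string; then zero or more of the literal 's' (lazy), then one or more of any character except [ve9] (lazy) (captured as 'val'); then optionally a non-digit.
A non-greedy quantifier consumes as few characters as it can — just enough that the remainder of the pattern still matches from where it stops; whatever follows it matches normally.
Unlike `match`, `search` isn't anchored — it looks for the pattern anywhere in the string.
The match spans [0:2] → 'st'.
Captured: group 1 = 's'.

(0, 2)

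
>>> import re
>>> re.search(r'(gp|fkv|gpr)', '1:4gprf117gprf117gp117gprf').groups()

('gp',)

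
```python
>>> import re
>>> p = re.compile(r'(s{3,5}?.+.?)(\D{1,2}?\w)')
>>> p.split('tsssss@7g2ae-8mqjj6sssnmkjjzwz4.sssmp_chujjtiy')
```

Because the pattern has a capturing group, `split` also inserts each captured text between the pieces.

['t', 'sssss@7g2ae-8mqjj6sssnmkjjzwz4.sssmp_chujjt', 'iy', '']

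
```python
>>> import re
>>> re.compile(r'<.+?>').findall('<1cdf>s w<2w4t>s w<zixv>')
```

['<1cdf>', '<2w4t>', '<zixv>']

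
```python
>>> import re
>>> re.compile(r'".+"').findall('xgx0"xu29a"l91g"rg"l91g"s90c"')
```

Walking the string: at [4:29] → '"xu29a"l91g"rg"l91g"s90c"'.
No capturing groups, so `findall` returns the 1 full match string.

['"xu29a"l91g"rg"l91g"s90c"']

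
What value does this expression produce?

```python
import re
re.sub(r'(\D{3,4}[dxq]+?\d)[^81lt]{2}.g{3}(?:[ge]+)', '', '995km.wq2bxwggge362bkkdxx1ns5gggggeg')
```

This matches 3 to 4 of a non-digit, then one or more of one of [dxq] (lazy), then a digit (captured); then exactly 2 of any character except [81lt], then any character, then exactly 3 of the literal 'g'; then one or more of one of [ge] (non-capturing group).
Matches: at [3:16] → 'km.wq2bxwggge'; at [19:36] → 'bkkdxx1ns5gggggeg'.
`sub` substitutes '' at each match site.

'995362'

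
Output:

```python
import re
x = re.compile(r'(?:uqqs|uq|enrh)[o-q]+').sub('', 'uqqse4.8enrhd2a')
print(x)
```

Matches: at [0:3] → 'uqq'.
Every occurrence is swapped for ''.

se4.8enrhd2a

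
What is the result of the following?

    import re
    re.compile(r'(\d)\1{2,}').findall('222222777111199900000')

`\1` has to match the exact text group 1 already captured.
With a single group, `findall` returns only what that group captured — 5 items.

['2', '7', '1', '9', '0']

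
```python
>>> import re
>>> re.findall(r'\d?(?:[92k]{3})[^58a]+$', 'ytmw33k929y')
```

['3k929y']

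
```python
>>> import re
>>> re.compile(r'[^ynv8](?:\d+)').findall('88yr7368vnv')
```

Pattern: any character except [ynv8]; then one or more of a digit (non-capturing group).
Scanning left to right: at [3:8] → 'r7368'.
Since nothing is captured, `findall` lists the 1 matched substring directly.

['r7368']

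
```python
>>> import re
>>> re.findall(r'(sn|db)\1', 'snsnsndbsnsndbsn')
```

['sn', 'sn']

`\1` is not a pattern — it's the concrete string captured by group 1, re-applied verbatim.
Because there's exactly one group, `findall` drops the full match and keeps group 1 from each hit.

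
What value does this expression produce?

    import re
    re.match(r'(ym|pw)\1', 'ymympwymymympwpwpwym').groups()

`\1` is not a pattern — it's the concrete string captured by group 1, re-applied verbatim.
`re.match` won't scan ahead — the pattern has to work from the very first character.
The match spans [0:4] → 'ymym'.
Captured: group 1 = 'ym'.

('ym',)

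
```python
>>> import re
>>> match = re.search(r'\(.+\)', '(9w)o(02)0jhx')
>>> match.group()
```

'(9w)o(02)'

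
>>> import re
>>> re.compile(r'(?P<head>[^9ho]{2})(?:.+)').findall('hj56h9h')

['j5']

The pattern matches exactly 2 of any character except [9ho] (captured as 'head'); then one or more of any character (non-capturing group).
`findall` collects group 1 from the one match (1 total).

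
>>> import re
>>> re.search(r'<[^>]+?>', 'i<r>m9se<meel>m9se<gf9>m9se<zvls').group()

`search` walks the string left to right and returns the first match it finds.
The match spans [1:4] → '<r>'.

'<r>'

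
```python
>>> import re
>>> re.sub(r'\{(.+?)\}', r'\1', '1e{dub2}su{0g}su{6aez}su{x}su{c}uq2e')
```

'1edub2su0gsu6aezsuxsucuq2e'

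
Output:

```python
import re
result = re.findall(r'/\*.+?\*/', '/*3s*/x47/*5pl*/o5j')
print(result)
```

['/*3s*/', '/*5pl*/']

Matches: at [0:6] → '/*3s*/'; at [9:16] → '/*5pl*/'.
Since nothing is captured, `findall` lists the 2 matched substrings directly.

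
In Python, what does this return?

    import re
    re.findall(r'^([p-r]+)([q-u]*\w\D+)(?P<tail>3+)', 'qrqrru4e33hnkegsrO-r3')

[('qrqrr', 'u4e', '33')]

This matches anchored at the start of the string; then one or more of a character in [p-r] (captured); then zero or more of a character in [q-u], then a word character, then one or more of a non-digit (captured); then one or more of a literal '3' (captured as 'tail').
Matches: at [0:10] match 'qrqrru4e33', groups = ('qrqrr', 'u4e', '33').
Multiple groups make `findall` return tuples — one 3-tuple for the one match.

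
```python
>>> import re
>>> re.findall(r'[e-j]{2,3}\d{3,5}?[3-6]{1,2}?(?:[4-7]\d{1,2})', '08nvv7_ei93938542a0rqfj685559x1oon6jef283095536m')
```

['ei93938542', 'fj685559', 'jef283095536']

This matches 2 to 3 of a character in [e-j], then 3 to 5 of a digit (lazy), then 1 to 2 of a character in [3-6] (lazy); then a character in [4-7], then 1 to 2 of a digit (non-capturing group).
No capturing groups, so `findall` returns the 3 full match strings.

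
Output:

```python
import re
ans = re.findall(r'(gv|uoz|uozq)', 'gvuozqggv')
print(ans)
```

['gv', 'uoz', 'gv']

The regex engine tests alternatives in the order written; an earlier branch that matches wins even if a later one would match more.
Scanning left to right: at [0:2] match 'gv', group 1 = 'gv'; at [2:5] match 'uoz', group 1 = 'uoz'; at [7:9] match 'gv', group 1 = 'gv'.
With a single group, `findall` returns only what that group captured — 3 items.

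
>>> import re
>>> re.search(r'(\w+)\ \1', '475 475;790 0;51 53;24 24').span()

(0, 7)

`\1` is not a pattern — it's the concrete string captured by group 1, re-applied verbatim.
Unlike `match`, `search` isn't anchored — it looks for the pattern anywhere in the string.
The match spans [0:7] → '475 475'.
Captured: group 1 = '475'.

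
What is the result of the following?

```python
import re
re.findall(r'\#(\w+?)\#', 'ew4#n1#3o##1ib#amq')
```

['n1', '1ib']

One capturing group, so `findall` returns just the captured substring from each match — 2 in all.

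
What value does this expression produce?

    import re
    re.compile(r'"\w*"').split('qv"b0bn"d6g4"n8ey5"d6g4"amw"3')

Splitting on the pattern gives 4 pieces.

['qv', 'd6g4', 'd6g4', '3']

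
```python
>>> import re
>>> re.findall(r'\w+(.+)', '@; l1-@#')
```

The pattern matches one or more of a word character; then one or more of any character (captured).
Walking the string: at [3:8] match 'l1-@#', group 1 = '-@#'.
One capturing group, so `findall` returns just the captured substring from the one match — 1 in all.

['-@#']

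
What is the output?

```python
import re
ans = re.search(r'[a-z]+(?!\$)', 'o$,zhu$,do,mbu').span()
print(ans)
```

(3, 5)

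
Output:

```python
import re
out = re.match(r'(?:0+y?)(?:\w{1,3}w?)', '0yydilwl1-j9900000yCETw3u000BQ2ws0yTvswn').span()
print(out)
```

(0, 5)

`re.match` only tries the pattern at the start of the string.
The match spans [0:5] → '0yydi'.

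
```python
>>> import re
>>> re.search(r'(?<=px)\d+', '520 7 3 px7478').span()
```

Because the assertion is zero-width, the text it checks is not consumed and won't appear in the result.
`search` walks the string left to right and returns the first match it finds.
The match spans [10:14] → '7478'.

(10, 14)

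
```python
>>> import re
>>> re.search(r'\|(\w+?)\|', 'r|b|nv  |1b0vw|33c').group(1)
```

The match spans [1:4] → '|b|'.
Captured: group 1 = 'b'.

'b'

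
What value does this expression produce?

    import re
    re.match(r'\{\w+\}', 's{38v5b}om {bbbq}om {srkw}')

`match` is anchored at position 0; if the pattern doesn't fit there, it returns None.
Here the string doesn't start with a match, so the call returns None.

None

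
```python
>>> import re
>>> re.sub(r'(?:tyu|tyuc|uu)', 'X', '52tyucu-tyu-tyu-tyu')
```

'52Xcu-X-X-X'

Alternation isn't longest-match — the leftmost alternative that fits at this position is chosen.
Matches: at [2:5] → 'tyu'; at [8:11] → 'tyu'; at [12:15] → 'tyu'; at [16:19] → 'tyu'.
Each match is replaced by 'X'.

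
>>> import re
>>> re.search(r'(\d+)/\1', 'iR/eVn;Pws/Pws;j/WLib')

The backreference `\1` re-matches whatever the first group consumed, character for character.
Here the pattern never matches, so the call returns None.

None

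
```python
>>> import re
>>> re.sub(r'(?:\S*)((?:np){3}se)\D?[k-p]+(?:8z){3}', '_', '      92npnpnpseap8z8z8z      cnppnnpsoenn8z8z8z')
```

The pattern matches zero or more of a non-whitespace character (non-capturing group); then the literal 'np' repeated 3 times, then the literal 'se' (captured); then optionally a non-digit, then one or more of a character in [k-p], then the literal '8z' repeated 3 times.
Matches: at [6:24] → '92npnpnpseap8z8z8z'.
Every occurrence is swapped for '_'.

'      _      cnppnnpsoenn8z8z8z'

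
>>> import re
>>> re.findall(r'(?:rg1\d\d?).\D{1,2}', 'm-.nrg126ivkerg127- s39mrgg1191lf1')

['rg126ivk', 'rg127- s']

The pattern matches the literal 'rg1', then a digit, then optionally a digit (non-capturing group); then any character, then 1 to 2 of a non-digit.
Walking the string: at [4:12] → 'rg126ivk'; at [13:21] → 'rg127- s'.
`findall` yields the raw match text (2 of them) because the pattern has no groups.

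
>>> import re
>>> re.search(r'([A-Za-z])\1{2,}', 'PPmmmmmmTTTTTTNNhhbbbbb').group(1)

After group 1 captures some text, `\1` only succeeds where that same text appears again.
`re.search` tries every starting position until one works.
The match spans [2:8] → 'mmmmmm'.
Captured: group 1 = 'm'.

'm'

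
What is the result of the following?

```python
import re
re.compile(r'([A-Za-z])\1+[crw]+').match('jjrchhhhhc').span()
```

`\1` has to match the exact text group 1 already captured.
With `match`, the pattern is implicitly anchored at the beginning.
The match spans [0:4] → 'jjrc'.
Captured: group 1 = 'j'.

(0, 4)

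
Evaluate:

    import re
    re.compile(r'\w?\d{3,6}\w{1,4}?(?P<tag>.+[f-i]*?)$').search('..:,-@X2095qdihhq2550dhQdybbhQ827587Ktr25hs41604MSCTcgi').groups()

('dihhq2550dhQdybbhQ827587Ktr25hs41604MSCTcgi',)

The match spans [6:55] → 'X2095qdihhq2550dhQdybbhQ827587Ktr25hs41604MSCTcgi'.
Captured: group 1 = 'dihhq2550dhQdybbhQ827587Ktr25hs41604MSCTcgi'.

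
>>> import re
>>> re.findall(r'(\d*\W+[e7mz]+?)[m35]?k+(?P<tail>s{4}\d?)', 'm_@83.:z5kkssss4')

[('83.:z', 'ssss4')]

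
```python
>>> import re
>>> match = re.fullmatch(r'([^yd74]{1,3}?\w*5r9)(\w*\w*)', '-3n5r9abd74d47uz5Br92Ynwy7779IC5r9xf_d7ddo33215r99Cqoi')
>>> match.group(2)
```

'9Cqoi'

Pattern: 1 to 3 of any character except [yd74] (lazy), then zero or more of a word character, then the literal '5r9' (captured); then zero or more of a word character, then zero or more of a word character (captured).
`re.fullmatch` is like wrapping the pattern in `^…$` (in single-line mode).
The match spans [0:54] → '-3n5r9abd74d47uz5Br92Ynwy7779IC5r9xf_d7ddo33215r99Cqoi'.
Captured: group 1 = '-3n5r9abd74d47uz5Br92Ynwy7779IC5r9xf_d7ddo33215r9', group 2 = '9Cqoi'.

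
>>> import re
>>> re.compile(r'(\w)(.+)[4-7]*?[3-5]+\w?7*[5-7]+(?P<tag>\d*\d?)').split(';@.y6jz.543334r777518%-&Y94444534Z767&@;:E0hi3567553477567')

Pattern: a word character (captured); then one or more of any character (captured); then zero or more of a character in [4-7] (lazy), then one or more of a character in [3-5], then optionally a word character; then zero or more of a literal '7', then one or more of a character in [5-7]; then zero or more of a digit, then optionally a digit (captured as 'tag').
With a capturing group present, the delimiter's captured portion is kept in the result list.

[';@.', 'y', '6jz.543334r777518%-&Y94444534Z767&@;:E0hi3567553477', '', '']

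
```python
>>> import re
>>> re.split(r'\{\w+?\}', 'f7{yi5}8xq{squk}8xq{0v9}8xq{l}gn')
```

The string is cut at each match, leaving 5 pieces.

['f7', '8xq', '8xq', '8xq', 'gn']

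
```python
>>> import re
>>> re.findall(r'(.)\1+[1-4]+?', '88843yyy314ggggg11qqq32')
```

['8', 'y', 'g', 'q']

After group 1 captures some text, `\1` only succeeds where that same text appears again.
Walking the string: at [0:4] match '8884', group 1 = '8'; at [5:9] match 'yyy3', group 1 = 'y'; at [11:17] match 'ggggg1', group 1 = 'g'; at [18:22] match 'qqq3', group 1 = 'q'.
With a single group, `findall` returns only what that group captured — 4 items.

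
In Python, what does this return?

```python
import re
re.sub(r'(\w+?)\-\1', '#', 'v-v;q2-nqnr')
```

'#;q2-nqnr'

`\1` has to match the exact text group 1 already captured.
`sub` substitutes '#' at each match site.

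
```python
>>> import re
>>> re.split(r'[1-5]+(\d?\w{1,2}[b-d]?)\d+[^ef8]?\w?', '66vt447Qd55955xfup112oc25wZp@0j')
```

['66vt', '7Qd', 'up', 'oc', 'p@0j']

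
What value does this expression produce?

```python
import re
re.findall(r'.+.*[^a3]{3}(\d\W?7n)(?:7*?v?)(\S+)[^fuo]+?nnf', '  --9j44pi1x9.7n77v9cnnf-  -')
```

[('9.7n', '77v9')]

Pattern: one or more of any character, then zero or more of any character, then exactly 3 of any character except [a3]; then a digit, then optionally a non-word character, then the literal '7n' (captured); then zero or more of the literal '7' (lazy), then optionally the literal 'v' (non-capturing group); then one or more of a non-whitespace character (captured); then one or more of any character except [fuo] (lazy), then the literal 'nnf'.
Scanning left to right: at [0:24] match '  --9j44pi1x9.7n77v9cnnf', groups = ('9.7n', '77v9').
Multiple groups make `findall` return tuples — one 2-tuple for the one match.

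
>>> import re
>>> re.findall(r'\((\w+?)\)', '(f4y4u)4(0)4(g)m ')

['f4y4u', '0', 'g']

Matches: at [0:7] match '(f4y4u)', group 1 = 'f4y4u'; at [8:11] match '(0)', group 1 = '0'; at [12:15] match '(g)', group 1 = 'g'.
`findall` collects group 1 from each match (3 total).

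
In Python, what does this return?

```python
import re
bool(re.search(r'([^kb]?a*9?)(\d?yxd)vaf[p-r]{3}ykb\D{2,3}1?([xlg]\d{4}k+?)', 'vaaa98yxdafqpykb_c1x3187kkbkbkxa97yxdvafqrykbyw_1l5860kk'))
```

False

The pattern matches optionally any character except [kb], then zero or more of a literal 'a', then optionally a literal '9' (captured); then optionally a digit, then the literal 'yxd' (captured); then the literal 'vaf', then exactly 3 of a character in [p-r]; then the literal 'ykb', then 2 to 3 of a non-digit, then optionally a literal '1'; then one of [xlg], then exactly 4 of a digit, then one or more of a literal 'k' (lazy) (captured).
`re.search` scans for the first position where the pattern succeeds.
Here nothing in the string fits, so the call returns None, and `bool(None)` is False.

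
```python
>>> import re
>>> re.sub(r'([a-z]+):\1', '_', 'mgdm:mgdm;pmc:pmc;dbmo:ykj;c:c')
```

'_;_;dbmo:ykj;_'

After group 1 captures some text, `\1` only succeeds where that same text appears again.
Every occurrence is swapped for '_'.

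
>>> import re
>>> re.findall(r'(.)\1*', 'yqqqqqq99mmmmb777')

`\1` has to match the exact text group 1 already captured.
With a single group, `findall` returns only what that group captured — 6 items.

['y', 'q', '9', 'm', 'b', '7']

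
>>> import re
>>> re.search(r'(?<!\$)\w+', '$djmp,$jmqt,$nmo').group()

The negative lookahead/lookbehind blocks any match where the forbidden context is present.
Unlike `match`, `search` isn't anchored — it looks for the pattern anywhere in the string.
The match spans [2:5] → 'jmp'.

'jmp'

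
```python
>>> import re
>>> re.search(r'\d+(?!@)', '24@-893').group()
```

The negative lookaround is zero-width — it rules out positions where the adjacent text would match, without consuming anything.
`re.search` scans for the first position where the pattern succeeds.
The match spans [0:1] → '2'.

'2'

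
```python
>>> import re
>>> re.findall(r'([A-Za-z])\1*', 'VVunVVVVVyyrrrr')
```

['V', 'u', 'n', 'V', 'y', 'r']

After group 1 captures some text, `\1` only succeeds where that same text appears again.
Scanning left to right: at [0:2] match 'VV', group 1 = 'V'; at [2:3] match 'u', group 1 = 'u'; at [3:4] match 'n', group 1 = 'n'; at [4:9] match 'VVVVV', group 1 = 'V'; at [9:11] match 'yy', group 1 = 'y'; ….
`findall` collects group 1 from each match (6 total).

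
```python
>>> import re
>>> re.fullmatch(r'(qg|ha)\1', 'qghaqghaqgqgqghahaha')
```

None

For `fullmatch`, every character of the input must be accounted for by the pattern.
Here the pattern can't cover the whole string, so the call returns None.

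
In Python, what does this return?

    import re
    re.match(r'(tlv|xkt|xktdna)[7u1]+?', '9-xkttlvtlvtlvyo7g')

None

With `match`, the pattern is implicitly anchored at the beginning.
Here position 0 doesn't satisfy it, so the call returns None.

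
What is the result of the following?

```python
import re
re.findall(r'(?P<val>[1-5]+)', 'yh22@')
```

['22']

This matches one or more of a character in [1-5] (captured as 'val').
Scanning left to right: at [2:4] match '22', group 1 = '22'.
One capturing group, so `findall` returns just the captured substring from the one match — 1 in all.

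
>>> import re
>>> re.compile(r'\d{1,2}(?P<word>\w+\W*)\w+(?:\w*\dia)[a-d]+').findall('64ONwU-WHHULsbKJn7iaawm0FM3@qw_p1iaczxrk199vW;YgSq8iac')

With a single group, `findall` returns only what that group captured — 3 items.

['ONwU-', 'FM3@', '9vW;']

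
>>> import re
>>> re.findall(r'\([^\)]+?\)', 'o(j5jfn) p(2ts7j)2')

Matches: at [1:8] → '(j5jfn)'; at [10:17] → '(2ts7j)'.
No capturing groups, so `findall` returns the 2 full match strings.

['(j5jfn)', '(2ts7j)']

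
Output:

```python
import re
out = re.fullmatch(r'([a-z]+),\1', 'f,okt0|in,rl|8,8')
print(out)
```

After group 1 captures some text, `\1` only succeeds where that same text appears again.
For `fullmatch`, every character of the input must be accounted for by the pattern.
Here the pattern can't cover the whole string, so the call returns None.

None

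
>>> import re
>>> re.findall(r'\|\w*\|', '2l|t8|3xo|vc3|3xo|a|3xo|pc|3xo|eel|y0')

With no groups in the pattern, `findall` gives back each whole match — 5 here.

['|t8|', '|vc3|', '|a|', '|pc|', '|eel|']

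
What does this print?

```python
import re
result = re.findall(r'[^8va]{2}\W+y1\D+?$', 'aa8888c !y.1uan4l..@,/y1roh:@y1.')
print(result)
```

['oh:@y1.']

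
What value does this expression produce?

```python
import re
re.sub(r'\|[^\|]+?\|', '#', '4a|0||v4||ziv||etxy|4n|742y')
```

'4a####4n|742y'

Matches: at [2:5] → '|0|'; at [5:9] → '|v4|'; at [9:14] → '|ziv|'; at [14:20] → '|etxy|'.
Every occurrence is swapped for '#'.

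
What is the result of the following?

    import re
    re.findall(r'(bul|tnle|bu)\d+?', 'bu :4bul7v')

Matches: at [5:9] match 'bul7', group 1 = 'bul'.
`findall` collects group 1 from the one match (1 total).

['bul']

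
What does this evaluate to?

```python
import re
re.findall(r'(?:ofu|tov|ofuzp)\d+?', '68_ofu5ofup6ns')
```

['ofu5']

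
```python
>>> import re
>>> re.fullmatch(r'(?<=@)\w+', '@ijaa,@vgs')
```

None

The positive lookaround only admits positions where the adjacent text matches; those characters stay outside the span.
For `fullmatch`, every character of the input must be accounted for by the pattern.
Here there's no way to consume every character, so the call returns None.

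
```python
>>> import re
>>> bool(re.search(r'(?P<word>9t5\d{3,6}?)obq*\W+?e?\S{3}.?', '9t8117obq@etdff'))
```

Here no position works, so the call returns None, and `bool(None)` is False.

False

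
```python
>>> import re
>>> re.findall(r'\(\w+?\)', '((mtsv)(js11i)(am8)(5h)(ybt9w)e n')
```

Matches: at [1:7] → '(mtsv)'; at [7:14] → '(js11i)'; at [14:19] → '(am8)'; at [19:23] → '(5h)'; at [23:30] → '(ybt9w)'.
Since nothing is captured, `findall` lists the 5 matched substrings directly.

['(mtsv)', '(js11i)', '(am8)', '(5h)', '(ybt9w)']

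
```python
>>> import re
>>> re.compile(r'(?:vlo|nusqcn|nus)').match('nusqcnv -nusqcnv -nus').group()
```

Alternation isn't longest-match — the leftmost alternative that fits at this position is chosen.
With `match`, the pattern is implicitly anchored at the beginning.
The match spans [0:6] → 'nusqcn'.

'nusqcn'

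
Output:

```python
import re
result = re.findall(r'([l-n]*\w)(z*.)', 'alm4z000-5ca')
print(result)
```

[('a', 'l'), ('m4', 'z0'), ('0', '0'), ('5', 'c')]

Multiple groups make `findall` return tuples — one 2-tuple for each match.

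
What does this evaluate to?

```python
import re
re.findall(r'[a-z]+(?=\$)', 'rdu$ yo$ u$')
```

['rdu', 'yo', 'u']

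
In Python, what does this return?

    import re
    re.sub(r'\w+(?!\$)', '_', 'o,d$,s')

'_,d$,_'

A negative assertion filters positions out without eating any characters.
Every occurrence is swapped for '_'.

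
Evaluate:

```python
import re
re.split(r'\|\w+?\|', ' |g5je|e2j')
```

Matches to split on: at [1:7] → '|g5je|'.
`split` removes every match and returns the 2 fragments in between.

[' ', 'e2j']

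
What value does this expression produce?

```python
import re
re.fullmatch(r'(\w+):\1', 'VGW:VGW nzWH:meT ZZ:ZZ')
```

`re.fullmatch` is like wrapping the pattern in `^…$` (in single-line mode).
Here there's no way to consume every character, so the call returns None.

None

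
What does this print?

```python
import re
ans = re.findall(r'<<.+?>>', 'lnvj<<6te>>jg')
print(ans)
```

['<<6te>>']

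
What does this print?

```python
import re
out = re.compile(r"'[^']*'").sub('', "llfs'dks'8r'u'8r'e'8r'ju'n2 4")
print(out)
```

Matches: at [4:9] → "'dks'"; at [11:14] → "'u'"; at [16:19] → "'e'"; at [21:25] → "'ju'".
`sub` substitutes '' at each match site.

llfs8r8r8rn2 4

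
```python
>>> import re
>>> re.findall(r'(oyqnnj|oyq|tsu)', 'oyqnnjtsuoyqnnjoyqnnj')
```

`|` is ordered: at each position the engine commits to the first alternative that works.
Because there's exactly one group, `findall` drops the full match and keeps group 1 from each hit.

['oyqnnj', 'tsu', 'oyqnnj', 'oyqnnj']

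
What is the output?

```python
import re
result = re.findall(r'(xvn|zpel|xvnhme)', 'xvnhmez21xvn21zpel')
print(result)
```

['xvn', 'xvn', 'zpel']

Alternation isn't longest-match — the leftmost alternative that fits at this position is chosen.
Matches: at [0:3] match 'xvn', group 1 = 'xvn'; at [9:12] match 'xvn', group 1 = 'xvn'; at [14:18] match 'zpel', group 1 = 'zpel'.
`findall` collects group 1 from each match (3 total).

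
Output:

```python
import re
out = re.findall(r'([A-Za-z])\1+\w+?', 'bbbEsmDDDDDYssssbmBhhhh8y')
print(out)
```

`\1` has to match the exact text group 1 already captured.
Matches: at [0:4] match 'bbbE', group 1 = 'b'; at [6:12] match 'DDDDDY', group 1 = 'D'; at [12:17] match 'ssssb', group 1 = 's'; at [19:24] match 'hhhh8', group 1 = 'h'.
One capturing group, so `findall` returns just the captured substring from each match — 4 in all.

['b', 'D', 's', 'h']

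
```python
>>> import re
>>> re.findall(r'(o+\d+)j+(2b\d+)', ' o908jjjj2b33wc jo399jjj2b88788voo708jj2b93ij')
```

This matches one or more of a literal 'o', then one or more of a digit (captured); then one or more of a literal 'j'; then the literal '2b', then one or more of a digit (captured).
Scanning left to right: at [1:13] match 'o908jjjj2b33', groups = ('o908', '2b33'); at [17:31] match 'o399jjj2b88788', groups = ('o399', '2b88788'); at [32:43] match 'oo708jj2b93', groups = ('oo708', '2b93').
2 groups means each result is a tuple of 2 captured strings — 3 here.

[('o908', '2b33'), ('o399', '2b88788'), ('oo708', '2b93')]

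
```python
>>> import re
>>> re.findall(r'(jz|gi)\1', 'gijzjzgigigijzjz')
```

['jz', 'gi', 'jz']

After group 1 captures some text, `\1` only succeeds where that same text appears again.
Walking the string: at [2:6] match 'jzjz', group 1 = 'jz'; at [6:10] match 'gigi', group 1 = 'gi'; at [12:16] match 'jzjz', group 1 = 'jz'.
With a single group, `findall` returns only what that group captured — 3 items.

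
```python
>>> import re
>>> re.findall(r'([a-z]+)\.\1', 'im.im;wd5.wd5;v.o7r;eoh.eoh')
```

['im', 'eoh']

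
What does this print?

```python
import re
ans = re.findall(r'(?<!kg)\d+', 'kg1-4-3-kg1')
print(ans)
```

['4', '3']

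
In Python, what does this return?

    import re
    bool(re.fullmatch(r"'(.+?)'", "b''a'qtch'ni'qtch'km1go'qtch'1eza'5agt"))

False

`re.fullmatch` requires the pattern to consume the entire string.
Here there's no way to consume every character, so the call returns None, and `bool(None)` is False.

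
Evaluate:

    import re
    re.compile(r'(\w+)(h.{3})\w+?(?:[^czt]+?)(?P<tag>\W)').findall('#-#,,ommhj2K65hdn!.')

[('omm', 'hj2K', '!')]

Pattern: one or more of a word character (captured); then a literal 'h', then exactly 3 of any character (captured); then one or more of a word character (lazy); then one or more of any character except [czt] (lazy) (non-capturing group); then a non-word character (captured as 'tag').
The `?` after the quantifier makes it lazy — it takes as little as possible before letting the rest of the pattern try.
Matches: at [5:18] match 'ommhj2K65hdn!', groups = ('omm', 'hj2K', '!').
`findall` packs the 3 group values into a tuple for every match.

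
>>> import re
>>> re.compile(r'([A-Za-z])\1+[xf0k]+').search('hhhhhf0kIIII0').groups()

The backreference `\1` re-matches whatever the first group consumed, character for character.
`search` walks the string left to right and returns the first match it finds.
The match spans [0:8] → 'hhhhhf0k'.
Captured: group 1 = 'h'.

('h',)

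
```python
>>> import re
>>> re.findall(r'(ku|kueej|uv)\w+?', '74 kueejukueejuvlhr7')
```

['ku', 'ku', 'uv']

Alternation isn't longest-match — the leftmost alternative that fits at this position is chosen.
Scanning left to right: at [3:6] match 'kue', group 1 = 'ku'; at [9:12] match 'kue', group 1 = 'ku'; at [14:17] match 'uvl', group 1 = 'uv'.
Because there's exactly one group, `findall` drops the full match and keeps group 1 from each hit.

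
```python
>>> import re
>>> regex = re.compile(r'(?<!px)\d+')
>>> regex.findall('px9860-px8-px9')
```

The negative lookahead/lookbehind blocks any match where the forbidden context is present.
Walking the string: at [3:6] → '860'.
With no groups in the pattern, `findall` gives back each whole match — 1 here.

['860']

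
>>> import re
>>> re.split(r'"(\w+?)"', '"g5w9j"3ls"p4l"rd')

['', 'g5w9j', '3ls', 'p4l', 'rd']

`re.split` interleaves the captured-group text with the surrounding fragments.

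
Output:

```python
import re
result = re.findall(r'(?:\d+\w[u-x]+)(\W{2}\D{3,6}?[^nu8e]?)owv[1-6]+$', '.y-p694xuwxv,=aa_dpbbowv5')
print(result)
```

This matches one or more of a digit, then a word character, then one or more of a character in [u-x] (non-capturing group); then exactly 2 of a non-word character, then 3 to 6 of a non-digit (lazy), then optionally any character except [nu8e] (captured); then the literal 'owv', then one or more of a character in [1-6]; then anchored at the end.
Walking the string: at [4:25] match '694xuwxv,=aa_dpbbowv5', group 1 = ',=aa_dpbb'.
`findall` collects group 1 from the one match (1 total).

[',=aa_dpbb']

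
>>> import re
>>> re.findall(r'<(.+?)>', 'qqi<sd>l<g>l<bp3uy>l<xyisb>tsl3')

['sd', 'g', 'bp3uy', 'xyisb']

A non-greedy quantifier consumes as few characters as it can — just enough that the remainder of the pattern still matches from where it stops; whatever follows it matches normally.
With a single group, `findall` returns only what that group captured — 4 items.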